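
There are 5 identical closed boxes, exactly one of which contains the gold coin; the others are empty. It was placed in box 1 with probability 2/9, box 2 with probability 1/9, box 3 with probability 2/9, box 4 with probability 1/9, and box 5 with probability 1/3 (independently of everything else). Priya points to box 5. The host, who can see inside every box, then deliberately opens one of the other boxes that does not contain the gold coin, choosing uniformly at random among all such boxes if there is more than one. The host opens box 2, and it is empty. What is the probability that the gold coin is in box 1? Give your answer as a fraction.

Condition on the true location of the gold coin.
If it is in either of boxes 1 and 3 (prior 2/9 each): the host has 3 equally likely choices, so probability 1/3; weight (2/9)·(1/3) = 2/27 each.
If it is in box 2 (prior 1/9): the host opened box 2, so this case is ruled out; weight (1/9)·0 = 0.
If it is in box 4 (prior 1/9): the host has 3 equally likely choices, so probability 1/3; weight (1/9)·(1/3) = 1/27.
If it is in box 5 (prior 1/3): the host has 4 equally likely choices, so probability 1/4; weight (1/3)·(1/4) = 1/12.
The weights sum to 29/108.
So P(the gold coin in box 1 | the host opened box 2) = (2/27) / (29/108) = 8/29.

8/29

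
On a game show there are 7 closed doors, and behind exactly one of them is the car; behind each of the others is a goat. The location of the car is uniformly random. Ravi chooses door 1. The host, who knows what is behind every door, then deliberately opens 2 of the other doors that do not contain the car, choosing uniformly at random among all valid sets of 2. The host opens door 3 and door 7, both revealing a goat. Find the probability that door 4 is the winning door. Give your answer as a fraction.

Apply Bayes' rule, conditioning on where the car actually is.
If it is behind door 1 (prior 1/7): the host has 15 equally likely choices, so probability 1/15; weight (1/7)·(1/15) = 1/105.
If it is behind any of doors 2, 4, 5, and 6 (prior 1/7 each): the host has 10 equally likely choices, so probability 1/10; weight (1/7)·(1/10) = 1/70 each.
If it is behind either of doors 3 and 7 (prior 1/7 each): that door was opened and seen not to hold the prize — ruled out; weight (1/7)·0 = 0 each.
The weights sum to 1/15.
So P(the car behind door 4 | the host opened door 3 and door 7) = (1/70) / (1/15) = 3/14.

3/14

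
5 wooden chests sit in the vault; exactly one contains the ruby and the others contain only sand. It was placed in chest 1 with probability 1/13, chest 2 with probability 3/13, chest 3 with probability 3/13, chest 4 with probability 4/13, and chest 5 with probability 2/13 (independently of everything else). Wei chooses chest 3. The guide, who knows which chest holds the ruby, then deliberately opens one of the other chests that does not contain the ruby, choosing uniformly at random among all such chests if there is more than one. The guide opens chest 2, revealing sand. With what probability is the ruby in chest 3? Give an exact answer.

9/37

Consider each possible location of the ruby in turn.
If it is in chest 1 (prior 1/13): the guide has 3 equally likely choices, so probability 1/3; weight (1/13)·(1/3) = 1/39.
If it is in chest 2 (prior 3/13): the guide opened chest 2, so this case is ruled out; weight (3/13)·0 = 0.
If it is in chest 3 (prior 3/13): the guide has 4 equally likely choices, so probability 1/4; weight (3/13)·(1/4) = 3/52.
If it is in chest 4 (prior 4/13): the guide has 3 equally likely choices, so probability 1/3; weight (4/13)·(1/3) = 4/39.
If it is in chest 5 (prior 2/13): the guide has 3 equally likely choices, so probability 1/3; weight (2/13)·(1/3) = 2/39.
The weights sum to 37/156.
So P(the ruby in chest 3 | the guide opened chest 2) = (3/52) / (37/156) = 9/37.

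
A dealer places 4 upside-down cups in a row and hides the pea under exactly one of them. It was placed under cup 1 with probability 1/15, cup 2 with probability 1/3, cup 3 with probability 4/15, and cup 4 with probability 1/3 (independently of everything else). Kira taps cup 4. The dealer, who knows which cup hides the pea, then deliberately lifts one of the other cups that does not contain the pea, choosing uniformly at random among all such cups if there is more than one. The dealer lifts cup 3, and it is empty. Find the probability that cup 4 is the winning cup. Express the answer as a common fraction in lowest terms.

5/14

Apply Bayes' rule, conditioning on where the pea actually is.
If it is under cup 1 (prior 1/15): the dealer has 2 equally likely choices, so probability 1/2; weight (1/15)·(1/2) = 1/30.
If it is under cup 2 (prior 1/3): the dealer has 2 equally likely choices, so probability 1/2; weight (1/3)·(1/2) = 1/6.
If it is under cup 3 (prior 4/15): the dealer opened cup 3, so this case is ruled out; weight (4/15)·0 = 0.
If it is under cup 4 (prior 1/3): the dealer has 3 equally likely choices, so probability 1/3; weight (1/3)·(1/3) = 1/9.
The weights sum to 14/45.
So P(the pea under cup 4 | the dealer opened cup 3) = (1/9) / (14/45) = 5/14.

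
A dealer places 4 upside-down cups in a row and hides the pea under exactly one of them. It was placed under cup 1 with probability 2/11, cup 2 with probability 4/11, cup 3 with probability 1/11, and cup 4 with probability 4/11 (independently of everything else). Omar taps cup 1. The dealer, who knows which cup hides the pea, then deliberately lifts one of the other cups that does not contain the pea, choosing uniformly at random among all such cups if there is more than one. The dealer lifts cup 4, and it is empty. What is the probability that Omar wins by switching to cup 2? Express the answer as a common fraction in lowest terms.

12/19

Apply Bayes' rule, conditioning on where the pea actually is.
If it is under cup 1 (prior 2/11): the dealer has 3 equally likely choices, so probability 1/3; weight (2/11)·(1/3) = 2/33.
If it is under cup 2 (prior 4/11): the dealer has 2 equally likely choices, so probability 1/2; weight (4/11)·(1/2) = 2/11.
If it is under cup 3 (prior 1/11): the dealer has 2 equally likely choices, so probability 1/2; weight (1/11)·(1/2) = 1/22.
If it is under cup 4 (prior 4/11): the dealer opened cup 4, so this case is ruled out; weight (4/11)·0 = 0.
The weights sum to 19/66.
So P(the pea under cup 2 | the dealer opened cup 4) = (2/11) / (19/66) = 12/19.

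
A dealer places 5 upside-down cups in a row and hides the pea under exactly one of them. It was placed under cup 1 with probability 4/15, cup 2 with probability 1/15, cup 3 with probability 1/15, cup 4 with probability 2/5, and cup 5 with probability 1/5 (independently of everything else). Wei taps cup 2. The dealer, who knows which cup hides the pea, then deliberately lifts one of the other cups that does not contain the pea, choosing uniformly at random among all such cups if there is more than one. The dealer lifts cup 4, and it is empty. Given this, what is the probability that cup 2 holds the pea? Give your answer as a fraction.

3/35

Apply Bayes' rule, conditioning on where the pea actually is.
If it is under cup 1 (prior 4/15): the dealer has 3 equally likely choices, so probability 1/3; weight (4/15)·(1/3) = 4/45.
If it is under cup 2 (prior 1/15): the dealer has 4 equally likely choices, so probability 1/4; weight (1/15)·(1/4) = 1/60.
If it is under cup 3 (prior 1/15): the dealer has 3 equally likely choices, so probability 1/3; weight (1/15)·(1/3) = 1/45.
If it is under cup 4 (prior 2/5): the dealer opened cup 4, so this case is ruled out; weight (2/5)·0 = 0.
If it is under cup 5 (prior 1/5): the dealer has 3 equally likely choices, so probability 1/3; weight (1/5)·(1/3) = 1/15.
The weights sum to 7/36.
So P(the pea under cup 2 | the dealer opened cup 4) = (1/60) / (7/36) = 3/35.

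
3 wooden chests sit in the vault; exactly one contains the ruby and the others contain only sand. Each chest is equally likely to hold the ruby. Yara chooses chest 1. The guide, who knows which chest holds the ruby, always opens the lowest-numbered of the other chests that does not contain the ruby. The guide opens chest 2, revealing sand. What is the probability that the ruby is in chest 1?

1/2

Apply Bayes' rule, conditioning on where the ruby actually is.
If it is in either of chests 1 and 3 (prior 1/3 each): chest 2 is the lowest-numbered option available, probability 1; weight (1/3)·1 = 1/3 each.
If it is in chest 2 (prior 1/3): the guide opened chest 2, so this case is ruled out; weight (1/3)·0 = 0.
The weights sum to 2/3.
So P(the ruby in chest 1 | the guide opened chest 2) = (1/3) / (2/3) = 1/2.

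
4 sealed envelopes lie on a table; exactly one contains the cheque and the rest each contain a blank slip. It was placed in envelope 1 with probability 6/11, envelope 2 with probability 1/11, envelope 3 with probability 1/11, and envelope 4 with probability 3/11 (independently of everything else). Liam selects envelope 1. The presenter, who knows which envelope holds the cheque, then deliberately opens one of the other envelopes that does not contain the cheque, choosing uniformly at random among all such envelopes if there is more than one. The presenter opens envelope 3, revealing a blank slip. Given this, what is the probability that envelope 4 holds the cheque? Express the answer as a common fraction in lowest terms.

3/8

Condition on the true location of the cheque.
If it is in envelope 1 (prior 6/11): the presenter has 3 equally likely choices, so probability 1/3; weight (6/11)·(1/3) = 2/11.
If it is in envelope 2 (prior 1/11): the presenter has 2 equally likely choices, so probability 1/2; weight (1/11)·(1/2) = 1/22.
If it is in envelope 3 (prior 1/11): the presenter opened envelope 3, so this case is ruled out; weight (1/11)·0 = 0.
If it is in envelope 4 (prior 3/11): the presenter has 2 equally likely choices, so probability 1/2; weight (3/11)·(1/2) = 3/22.
The weights sum to 4/11.
So P(the cheque in envelope 4 | the presenter opened envelope 3) = (3/22) / (4/11) = 3/8.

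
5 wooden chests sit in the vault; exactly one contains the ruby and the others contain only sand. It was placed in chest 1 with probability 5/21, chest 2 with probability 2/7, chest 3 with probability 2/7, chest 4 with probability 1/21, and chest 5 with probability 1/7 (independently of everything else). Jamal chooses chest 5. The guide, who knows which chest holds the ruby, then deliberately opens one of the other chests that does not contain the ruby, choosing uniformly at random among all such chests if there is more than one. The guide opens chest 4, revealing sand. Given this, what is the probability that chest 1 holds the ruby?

20/77

Condition on the true location of the ruby.
If it is in chest 1 (prior 5/21): the guide has 3 equally likely choices, so probability 1/3; weight (5/21)·(1/3) = 5/63.
If it is in either of chests 2 and 3 (prior 2/7 each): the guide has 3 equally likely choices, so probability 1/3; weight (2/7)·(1/3) = 2/21 each.
If it is in chest 4 (prior 1/21): the guide opened chest 4, so this case is ruled out; weight (1/21)·0 = 0.
If it is in chest 5 (prior 1/7): the guide has 4 equally likely choices, so probability 1/4; weight (1/7)·(1/4) = 1/28.
The weights sum to 11/36.
So P(the ruby in chest 1 | the guide opened chest 4) = (5/63) / (11/36) = 20/77.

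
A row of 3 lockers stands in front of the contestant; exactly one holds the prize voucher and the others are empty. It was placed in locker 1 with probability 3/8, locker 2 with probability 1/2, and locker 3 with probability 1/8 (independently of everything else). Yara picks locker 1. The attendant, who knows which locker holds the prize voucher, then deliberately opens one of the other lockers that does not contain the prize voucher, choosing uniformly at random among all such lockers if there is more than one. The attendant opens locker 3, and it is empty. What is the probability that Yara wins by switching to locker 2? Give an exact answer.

Apply Bayes' rule, conditioning on where the prize voucher actually is.
If it is in locker 1 (prior 3/8): the attendant has 2 equally likely choices, so probability 1/2; weight (3/8)·(1/2) = 3/16.
If it is in locker 2 (prior 1/2): the attendant has no choice, probability 1; weight (1/2)·1 = 1/2.
If it is in locker 3 (prior 1/8): the attendant opened locker 3, so this case is ruled out; weight (1/8)·0 = 0.
The weights sum to 11/16.
So P(the prize voucher in locker 2 | the attendant opened locker 3) = (1/2) / (11/16) = 8/11.

8/11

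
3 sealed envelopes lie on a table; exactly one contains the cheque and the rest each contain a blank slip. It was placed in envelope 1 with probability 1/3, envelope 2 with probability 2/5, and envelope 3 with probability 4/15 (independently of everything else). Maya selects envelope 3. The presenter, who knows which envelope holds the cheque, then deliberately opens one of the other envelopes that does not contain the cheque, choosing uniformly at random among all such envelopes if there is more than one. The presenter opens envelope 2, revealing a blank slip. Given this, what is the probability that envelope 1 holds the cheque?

5/7

Apply Bayes' rule, conditioning on where the cheque actually is.
If it is in envelope 1 (prior 1/3): the presenter has no choice, probability 1; weight (1/3)·1 = 1/3.
If it is in envelope 2 (prior 2/5): the presenter opened envelope 2, so this case is ruled out; weight (2/5)·0 = 0.
If it is in envelope 3 (prior 4/15): the presenter has 2 equally likely choices, so probability 1/2; weight (4/15)·(1/2) = 2/15.
The weights sum to 7/15.
So P(the cheque in envelope 1 | the presenter opened envelope 2) = (1/3) / (7/15) = 5/7.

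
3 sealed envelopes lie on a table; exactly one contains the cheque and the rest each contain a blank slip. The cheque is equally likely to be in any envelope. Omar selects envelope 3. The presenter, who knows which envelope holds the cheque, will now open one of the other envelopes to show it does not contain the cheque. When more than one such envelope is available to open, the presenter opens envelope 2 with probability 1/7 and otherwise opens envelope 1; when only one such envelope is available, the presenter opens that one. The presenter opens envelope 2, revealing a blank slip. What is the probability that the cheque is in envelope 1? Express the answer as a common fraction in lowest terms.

Apply Bayes' rule, conditioning on where the cheque actually is.
If it is in envelope 1 (prior 1/3): only envelope 2 is available, probability 1; weight (1/3)·1 = 1/3.
If it is in envelope 2 (prior 1/3): the presenter opened envelope 2, so this case is ruled out; weight (1/3)·0 = 0.
If it is in envelope 3 (prior 1/3): envelope 2 is available, opened with probability 1/7; weight (1/3)·(1/7) = 1/21.
The weights sum to 8/21.
So P(the cheque in envelope 1 | the presenter opened envelope 2) = (1/3) / (8/21) = 7/8.

7/8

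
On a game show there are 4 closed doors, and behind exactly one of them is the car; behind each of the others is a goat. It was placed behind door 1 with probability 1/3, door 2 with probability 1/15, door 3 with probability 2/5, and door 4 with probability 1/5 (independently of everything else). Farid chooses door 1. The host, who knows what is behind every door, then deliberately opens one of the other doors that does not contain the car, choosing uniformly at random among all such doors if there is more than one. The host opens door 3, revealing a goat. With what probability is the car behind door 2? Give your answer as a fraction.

Condition on the true location of the car.
If it is behind door 1 (prior 1/3): the host has 3 equally likely choices, so probability 1/3; weight (1/3)·(1/3) = 1/9.
If it is behind door 2 (prior 1/15): the host has 2 equally likely choices, so probability 1/2; weight (1/15)·(1/2) = 1/30.
If it is behind door 3 (prior 2/5): the host opened door 3, so this case is ruled out; weight (2/5)·0 = 0.
If it is behind door 4 (prior 1/5): the host has 2 equally likely choices, so probability 1/2; weight (1/5)·(1/2) = 1/10.
The weights sum to 11/45.
So P(the car behind door 2 | the host opened door 3) = (1/30) / (11/45) = 3/22.

3/22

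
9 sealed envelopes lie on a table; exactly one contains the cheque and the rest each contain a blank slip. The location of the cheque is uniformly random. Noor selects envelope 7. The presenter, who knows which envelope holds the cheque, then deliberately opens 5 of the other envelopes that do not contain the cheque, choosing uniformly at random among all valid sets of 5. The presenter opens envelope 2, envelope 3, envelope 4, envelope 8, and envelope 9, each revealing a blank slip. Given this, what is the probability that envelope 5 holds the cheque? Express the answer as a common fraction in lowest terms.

8/27

Consider each possible location of the cheque in turn.
If it is in any of envelopes 1, 5, and 6 (prior 1/9 each): the presenter has 21 equally likely choices, so probability 1/21; weight (1/9)·(1/21) = 1/189 each.
If it is in any of envelopes 2, 3, 4, 8, and 9 (prior 1/9 each): that envelope was opened and seen not to hold the prize — ruled out; weight (1/9)·0 = 0 each.
If it is in envelope 7 (prior 1/9): the presenter has 56 equally likely choices, so probability 1/56; weight (1/9)·(1/56) = 1/504.
The weights sum to 1/56.
So P(the cheque in envelope 5 | the presenter opened envelope 2, envelope 3, envelope 4, envelope 8, and envelope 9) = (1/189) / (1/56) = 8/27.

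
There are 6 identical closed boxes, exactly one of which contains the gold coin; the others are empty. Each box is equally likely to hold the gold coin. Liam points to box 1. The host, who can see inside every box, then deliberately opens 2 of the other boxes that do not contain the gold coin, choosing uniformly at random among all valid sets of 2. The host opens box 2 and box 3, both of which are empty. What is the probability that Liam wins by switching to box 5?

Condition on the true location of the gold coin.
If it is in box 1 (prior 1/6): the host has 10 equally likely choices, so probability 1/10; weight (1/6)·(1/10) = 1/60.
If it is in either of boxes 2 and 3 (prior 1/6 each): that box was opened and seen not to hold the prize — ruled out; weight (1/6)·0 = 0 each.
If it is in any of boxes 4, 5, and 6 (prior 1/6 each): the host has 6 equally likely choices, so probability 1/6; weight (1/6)·(1/6) = 1/36 each.
The weights sum to 1/10.
So P(the gold coin in box 5 | the host opened box 2 and box 3) = (1/36) / (1/10) = 5/18.

5/18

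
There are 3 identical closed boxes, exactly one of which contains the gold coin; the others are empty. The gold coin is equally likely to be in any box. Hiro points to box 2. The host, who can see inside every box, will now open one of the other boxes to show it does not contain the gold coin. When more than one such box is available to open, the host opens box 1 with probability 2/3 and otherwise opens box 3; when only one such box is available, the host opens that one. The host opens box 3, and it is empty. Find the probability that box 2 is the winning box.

1/4

Consider each possible location of the gold coin in turn.
If it is in box 1 (prior 1/3): only box 3 is available, probability 1; weight (1/3)·1 = 1/3.
If it is in box 2 (prior 1/3): box 1 is available but not opened, probability 1/3; weight (1/3)·(1/3) = 1/9.
If it is in box 3 (prior 1/3): the host opened box 3, so this case is ruled out; weight (1/3)·0 = 0.
The weights sum to 4/9.
So P(the gold coin in box 2 | the host opened box 3) = (1/9) / (4/9) = 1/4.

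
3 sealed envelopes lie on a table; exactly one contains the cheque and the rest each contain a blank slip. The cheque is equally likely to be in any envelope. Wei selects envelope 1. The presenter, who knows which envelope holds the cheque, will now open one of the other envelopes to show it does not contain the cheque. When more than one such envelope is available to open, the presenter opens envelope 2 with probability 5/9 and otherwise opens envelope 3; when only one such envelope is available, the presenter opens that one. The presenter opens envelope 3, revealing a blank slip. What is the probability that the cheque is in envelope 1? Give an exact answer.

Apply Bayes' rule, conditioning on where the cheque actually is.
If it is in envelope 1 (prior 1/3): envelope 2 is available but not opened, probability 4/9; weight (1/3)·(4/9) = 4/27.
If it is in envelope 2 (prior 1/3): only envelope 3 is available, probability 1; weight (1/3)·1 = 1/3.
If it is in envelope 3 (prior 1/3): the presenter opened envelope 3, so this case is ruled out; weight (1/3)·0 = 0.
The weights sum to 13/27.
So P(the cheque in envelope 1 | the presenter opened envelope 3) = (4/27) / (13/27) = 4/13.

4/13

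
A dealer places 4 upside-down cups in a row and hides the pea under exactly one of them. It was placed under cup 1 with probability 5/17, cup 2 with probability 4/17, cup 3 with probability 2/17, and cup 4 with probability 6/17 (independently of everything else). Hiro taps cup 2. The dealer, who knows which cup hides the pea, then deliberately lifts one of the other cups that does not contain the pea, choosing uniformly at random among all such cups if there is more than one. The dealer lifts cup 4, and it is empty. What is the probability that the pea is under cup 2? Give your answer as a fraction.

Apply Bayes' rule, conditioning on where the pea actually is.
If it is under cup 1 (prior 5/17): the dealer has 2 equally likely choices, so probability 1/2; weight (5/17)·(1/2) = 5/34.
If it is under cup 2 (prior 4/17): the dealer has 3 equally likely choices, so probability 1/3; weight (4/17)·(1/3) = 4/51.
If it is under cup 3 (prior 2/17): the dealer has 2 equally likely choices, so probability 1/2; weight (2/17)·(1/2) = 1/17.
If it is under cup 4 (prior 6/17): the dealer opened cup 4, so this case is ruled out; weight (6/17)·0 = 0.
The weights sum to 29/102.
So P(the pea under cup 2 | the dealer opened cup 4) = (4/51) / (29/102) = 8/29.

8/29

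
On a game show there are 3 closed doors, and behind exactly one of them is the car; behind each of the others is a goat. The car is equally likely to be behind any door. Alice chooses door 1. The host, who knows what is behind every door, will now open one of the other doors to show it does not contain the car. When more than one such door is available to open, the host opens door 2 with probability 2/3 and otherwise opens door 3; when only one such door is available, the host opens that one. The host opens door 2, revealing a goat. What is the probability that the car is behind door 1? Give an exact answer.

2/5

Apply Bayes' rule, conditioning on where the car actually is.
If it is behind door 1 (prior 1/3): door 2 is available, opened with probability 2/3; weight (1/3)·(2/3) = 2/9.
If it is behind door 2 (prior 1/3): the host opened door 2, so this case is ruled out; weight (1/3)·0 = 0.
If it is behind door 3 (prior 1/3): only door 2 is available, probability 1; weight (1/3)·1 = 1/3.
The weights sum to 5/9.
So P(the car behind door 1 | the host opened door 2) = (2/9) / (5/9) = 2/5.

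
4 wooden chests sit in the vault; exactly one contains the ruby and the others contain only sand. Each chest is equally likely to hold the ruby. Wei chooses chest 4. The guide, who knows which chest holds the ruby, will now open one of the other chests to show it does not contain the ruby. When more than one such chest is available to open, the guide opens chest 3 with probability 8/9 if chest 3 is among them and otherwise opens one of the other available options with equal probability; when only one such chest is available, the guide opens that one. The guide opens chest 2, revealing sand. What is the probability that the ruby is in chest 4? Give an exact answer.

Consider each possible location of the ruby in turn.
If it is in chest 1 (prior 1/4): chest 3 is available but not opened, probability 1/9; weight (1/4)·(1/9) = 1/36.
If it is in chest 2 (prior 1/4): the guide opened chest 2, so this case is ruled out; weight (1/4)·0 = 0.
If it is in chest 3 (prior 1/4): chest 3 holds the prize so is unavailable; the guide chooses uniformly among the 2 others, probability 1/2; weight (1/4)·(1/2) = 1/8.
If it is in chest 4 (prior 1/4): chest 3 is available but not opened; chest 2 gets probability (1 − 8/9)/2 = 1/18; weight (1/4)·(1/18) = 1/72.
The weights sum to 1/6.
So P(the ruby in chest 4 | the guide opened chest 2) = (1/72) / (1/6) = 1/12.

1/12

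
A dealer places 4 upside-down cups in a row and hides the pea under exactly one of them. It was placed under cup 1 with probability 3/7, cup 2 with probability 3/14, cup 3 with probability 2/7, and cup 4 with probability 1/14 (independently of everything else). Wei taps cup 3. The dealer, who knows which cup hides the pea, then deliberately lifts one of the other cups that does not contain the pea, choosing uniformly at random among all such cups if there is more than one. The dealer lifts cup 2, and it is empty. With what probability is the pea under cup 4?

3/29

Condition on the true location of the pea.
If it is under cup 1 (prior 3/7): the dealer has 2 equally likely choices, so probability 1/2; weight (3/7)·(1/2) = 3/14.
If it is under cup 2 (prior 3/14): the dealer opened cup 2, so this case is ruled out; weight (3/14)·0 = 0.
If it is under cup 3 (prior 2/7): the dealer has 3 equally likely choices, so probability 1/3; weight (2/7)·(1/3) = 2/21.
If it is under cup 4 (prior 1/14): the dealer has 2 equally likely choices, so probability 1/2; weight (1/14)·(1/2) = 1/28.
The weights sum to 29/84.
So P(the pea under cup 4 | the dealer opened cup 2) = (1/28) / (29/84) = 3/29.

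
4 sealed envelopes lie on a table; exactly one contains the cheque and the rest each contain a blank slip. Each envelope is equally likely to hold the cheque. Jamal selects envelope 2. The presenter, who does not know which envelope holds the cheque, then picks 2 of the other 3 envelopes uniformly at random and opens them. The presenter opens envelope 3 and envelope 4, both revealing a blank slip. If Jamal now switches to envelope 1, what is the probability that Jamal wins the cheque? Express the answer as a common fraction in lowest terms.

Apply Bayes' rule, conditioning on where the cheque actually is.
If it is in either of envelopes 1 and 2 (prior 1/4 each): the presenter picks exactly this set with probability 1/3 regardless, and none is the prize; weight (1/4)·(1/3) = 1/12 each.
If it is in either of envelopes 3 and 4 (prior 1/4 each): that envelope was opened and seen not to hold the prize — ruled out; weight (1/4)·0 = 0 each.
The weights sum to 1/6.
So P(the cheque in envelope 1 | the presenter opened envelope 3 and envelope 4) = (1/12) / (1/6) = 1/2.

1/2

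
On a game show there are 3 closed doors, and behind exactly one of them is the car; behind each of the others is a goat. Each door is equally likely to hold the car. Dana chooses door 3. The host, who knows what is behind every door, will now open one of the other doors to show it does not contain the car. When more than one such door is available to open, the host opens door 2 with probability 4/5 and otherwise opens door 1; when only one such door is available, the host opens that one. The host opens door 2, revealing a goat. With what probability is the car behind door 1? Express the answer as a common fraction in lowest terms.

Apply Bayes' rule, conditioning on where the car actually is.
If it is behind door 1 (prior 1/3): only door 2 is available, probability 1; weight (1/3)·1 = 1/3.
If it is behind door 2 (prior 1/3): the host opened door 2, so this case is ruled out; weight (1/3)·0 = 0.
If it is behind door 3 (prior 1/3): door 2 is available, opened with probability 4/5; weight (1/3)·(4/5) = 4/15.
The weights sum to 3/5.
So P(the car behind door 1 | the host opened door 2) = (1/3) / (3/5) = 5/9.

5/9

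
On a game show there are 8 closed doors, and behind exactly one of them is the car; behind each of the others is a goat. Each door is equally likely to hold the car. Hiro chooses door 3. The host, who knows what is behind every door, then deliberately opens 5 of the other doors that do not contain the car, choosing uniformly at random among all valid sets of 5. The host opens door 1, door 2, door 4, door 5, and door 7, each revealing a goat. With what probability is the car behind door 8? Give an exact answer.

7/16

Condition on the true location of the car.
If it is behind any of doors 1, 2, 4, 5, and 7 (prior 1/8 each): that door was opened and seen not to hold the prize — ruled out; weight (1/8)·0 = 0 each.
If it is behind door 3 (prior 1/8): the host has 21 equally likely choices, so probability 1/21; weight (1/8)·(1/21) = 1/168.
If it is behind either of doors 6 and 8 (prior 1/8 each): the host has 6 equally likely choices, so probability 1/6; weight (1/8)·(1/6) = 1/48 each.
The weights sum to 1/21.
So P(the car behind door 8 | the host opened door 1, door 2, door 4, door 5, and door 7) = (1/48) / (1/21) = 7/16.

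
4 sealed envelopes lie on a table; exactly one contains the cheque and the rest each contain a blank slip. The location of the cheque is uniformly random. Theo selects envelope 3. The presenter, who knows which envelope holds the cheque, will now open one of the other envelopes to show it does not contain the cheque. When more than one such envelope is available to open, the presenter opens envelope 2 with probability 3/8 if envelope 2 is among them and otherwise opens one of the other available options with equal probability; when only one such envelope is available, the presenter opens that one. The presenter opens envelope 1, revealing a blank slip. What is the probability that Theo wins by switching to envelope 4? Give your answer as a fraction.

Apply Bayes' rule, conditioning on where the cheque actually is.
If it is in envelope 1 (prior 1/4): the presenter opened envelope 1, so this case is ruled out; weight (1/4)·0 = 0.
If it is in envelope 2 (prior 1/4): envelope 2 holds the prize so is unavailable; the presenter chooses uniformly among the 2 others, probability 1/2; weight (1/4)·(1/2) = 1/8.
If it is in envelope 3 (prior 1/4): envelope 2 is available but not opened; envelope 1 gets probability (1 − 3/8)/2 = 5/16; weight (1/4)·(5/16) = 5/64.
If it is in envelope 4 (prior 1/4): envelope 2 is available but not opened, probability 5/8; weight (1/4)·(5/8) = 5/32.
The weights sum to 23/64.
So P(the cheque in envelope 4 | the presenter opened envelope 1) = (5/32) / (23/64) = 10/23.

10/23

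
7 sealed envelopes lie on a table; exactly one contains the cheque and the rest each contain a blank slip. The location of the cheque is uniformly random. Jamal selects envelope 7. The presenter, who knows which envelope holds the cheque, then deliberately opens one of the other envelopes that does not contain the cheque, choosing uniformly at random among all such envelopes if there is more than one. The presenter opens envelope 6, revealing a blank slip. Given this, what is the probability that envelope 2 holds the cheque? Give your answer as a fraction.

6/35

Apply Bayes' rule, conditioning on where the cheque actually is.
If it is in any of envelopes 1, 2, 3, 4, and 5 (prior 1/7 each): the presenter has 5 equally likely choices, so probability 1/5; weight (1/7)·(1/5) = 1/35 each.
If it is in envelope 6 (prior 1/7): the presenter opened envelope 6, so this case is ruled out; weight (1/7)·0 = 0.
If it is in envelope 7 (prior 1/7): the presenter has 6 equally likely choices, so probability 1/6; weight (1/7)·(1/6) = 1/42.
The weights sum to 1/6.
So P(the cheque in envelope 2 | the presenter opened envelope 6) = (1/35) / (1/6) = 6/35.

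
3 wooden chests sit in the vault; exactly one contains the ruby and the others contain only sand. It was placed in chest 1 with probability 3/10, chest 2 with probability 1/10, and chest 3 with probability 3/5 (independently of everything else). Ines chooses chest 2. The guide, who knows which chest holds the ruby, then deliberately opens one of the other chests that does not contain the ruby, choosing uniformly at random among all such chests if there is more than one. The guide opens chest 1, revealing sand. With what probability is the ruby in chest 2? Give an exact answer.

Condition on the true location of the ruby.
If it is in chest 1 (prior 3/10): the guide opened chest 1, so this case is ruled out; weight (3/10)·0 = 0.
If it is in chest 2 (prior 1/10): the guide has 2 equally likely choices, so probability 1/2; weight (1/10)·(1/2) = 1/20.
If it is in chest 3 (prior 3/5): the guide has no choice, probability 1; weight (3/5)·1 = 3/5.
The weights sum to 13/20.
So P(the ruby in chest 2 | the guide opened chest 1) = (1/20) / (13/20) = 1/13.

1/13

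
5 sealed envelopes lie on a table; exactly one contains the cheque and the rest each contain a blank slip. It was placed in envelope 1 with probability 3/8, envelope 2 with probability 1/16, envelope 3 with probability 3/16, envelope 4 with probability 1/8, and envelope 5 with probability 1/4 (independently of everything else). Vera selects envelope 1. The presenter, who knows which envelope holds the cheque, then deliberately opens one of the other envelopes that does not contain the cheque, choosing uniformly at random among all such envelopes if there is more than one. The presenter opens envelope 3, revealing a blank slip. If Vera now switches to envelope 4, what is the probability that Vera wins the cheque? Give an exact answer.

4/23

Condition on the true location of the cheque.
If it is in envelope 1 (prior 3/8): the presenter has 4 equally likely choices, so probability 1/4; weight (3/8)·(1/4) = 3/32.
If it is in envelope 2 (prior 1/16): the presenter has 3 equally likely choices, so probability 1/3; weight (1/16)·(1/3) = 1/48.
If it is in envelope 3 (prior 3/16): the presenter opened envelope 3, so this case is ruled out; weight (3/16)·0 = 0.
If it is in envelope 4 (prior 1/8): the presenter has 3 equally likely choices, so probability 1/3; weight (1/8)·(1/3) = 1/24.
If it is in envelope 5 (prior 1/4): the presenter has 3 equally likely choices, so probability 1/3; weight (1/4)·(1/3) = 1/12.
The weights sum to 23/96.
So P(the cheque in envelope 4 | the presenter opened envelope 3) = (1/24) / (23/96) = 4/23.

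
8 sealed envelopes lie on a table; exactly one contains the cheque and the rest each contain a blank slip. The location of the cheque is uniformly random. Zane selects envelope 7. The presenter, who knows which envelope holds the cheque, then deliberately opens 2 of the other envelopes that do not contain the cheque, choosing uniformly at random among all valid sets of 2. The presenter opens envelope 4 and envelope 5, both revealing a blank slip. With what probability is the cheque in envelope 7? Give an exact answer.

Consider each possible location of the cheque in turn.
If it is in any of envelopes 1, 2, 3, 6, and 8 (prior 1/8 each): the presenter has 15 equally likely choices, so probability 1/15; weight (1/8)·(1/15) = 1/120 each.
If it is in either of envelopes 4 and 5 (prior 1/8 each): that envelope was opened and seen not to hold the prize — ruled out; weight (1/8)·0 = 0 each.
If it is in envelope 7 (prior 1/8): the presenter has 21 equally likely choices, so probability 1/21; weight (1/8)·(1/21) = 1/168.
The weights sum to 1/21.
So P(the cheque in envelope 7 | the presenter opened envelope 4 and envelope 5) = (1/168) / (1/21) = 1/8.

1/8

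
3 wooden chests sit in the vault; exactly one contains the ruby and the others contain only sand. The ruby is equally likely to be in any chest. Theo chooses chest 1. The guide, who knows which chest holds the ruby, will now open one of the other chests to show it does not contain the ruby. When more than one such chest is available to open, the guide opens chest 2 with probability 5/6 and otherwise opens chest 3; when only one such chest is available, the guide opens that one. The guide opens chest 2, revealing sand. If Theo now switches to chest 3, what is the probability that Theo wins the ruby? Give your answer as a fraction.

6/11

Consider each possible location of the ruby in turn.
If it is in chest 1 (prior 1/3): chest 2 is available, opened with probability 5/6; weight (1/3)·(5/6) = 5/18.
If it is in chest 2 (prior 1/3): the guide opened chest 2, so this case is ruled out; weight (1/3)·0 = 0.
If it is in chest 3 (prior 1/3): only chest 2 is available, probability 1; weight (1/3)·1 = 1/3.
The weights sum to 11/18.
So P(the ruby in chest 3 | the guide opened chest 2) = (1/3) / (11/18) = 6/11.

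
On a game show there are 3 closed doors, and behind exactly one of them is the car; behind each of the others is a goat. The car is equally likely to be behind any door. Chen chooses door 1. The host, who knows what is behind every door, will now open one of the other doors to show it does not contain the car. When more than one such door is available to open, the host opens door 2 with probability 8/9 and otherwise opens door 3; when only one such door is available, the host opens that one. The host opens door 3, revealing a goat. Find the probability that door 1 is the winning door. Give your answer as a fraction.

Condition on the true location of the car.
If it is behind door 1 (prior 1/3): door 2 is available but not opened, probability 1/9; weight (1/3)·(1/9) = 1/27.
If it is behind door 2 (prior 1/3): only door 3 is available, probability 1; weight (1/3)·1 = 1/3.
If it is behind door 3 (prior 1/3): the host opened door 3, so this case is ruled out; weight (1/3)·0 = 0.
The weights sum to 10/27.
So P(the car behind door 1 | the host opened door 3) = (1/27) / (10/27) = 1/10.

1/10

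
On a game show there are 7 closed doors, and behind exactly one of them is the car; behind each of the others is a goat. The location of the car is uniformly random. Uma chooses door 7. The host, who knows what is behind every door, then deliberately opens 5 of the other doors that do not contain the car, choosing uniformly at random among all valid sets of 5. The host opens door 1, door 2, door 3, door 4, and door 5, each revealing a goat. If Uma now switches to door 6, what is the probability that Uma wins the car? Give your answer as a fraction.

Apply Bayes' rule, conditioning on where the car actually is.
If it is behind any of doors 1, 2, 3, 4, and 5 (prior 1/7 each): that door was opened and seen not to hold the prize — ruled out; weight (1/7)·0 = 0 each.
If it is behind door 6 (prior 1/7): the host has no choice, probability 1; weight (1/7)·1 = 1/7.
If it is behind door 7 (prior 1/7): the host has 6 equally likely choices, so probability 1/6; weight (1/7)·(1/6) = 1/42.
The weights sum to 1/6.
So P(the car behind door 6 | the host opened door 1, door 2, door 3, door 4, and door 5) = (1/7) / (1/6) = 6/7.

6/7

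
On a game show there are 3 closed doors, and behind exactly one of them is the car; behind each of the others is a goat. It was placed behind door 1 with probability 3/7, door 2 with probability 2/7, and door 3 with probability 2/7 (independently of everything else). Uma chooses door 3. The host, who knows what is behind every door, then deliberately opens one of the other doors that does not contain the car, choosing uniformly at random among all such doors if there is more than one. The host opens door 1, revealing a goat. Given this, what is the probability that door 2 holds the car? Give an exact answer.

Consider each possible location of the car in turn.
If it is behind door 1 (prior 3/7): the host opened door 1, so this case is ruled out; weight (3/7)·0 = 0.
If it is behind door 2 (prior 2/7): the host has no choice, probability 1; weight (2/7)·1 = 2/7.
If it is behind door 3 (prior 2/7): the host has 2 equally likely choices, so probability 1/2; weight (2/7)·(1/2) = 1/7.
The weights sum to 3/7.
So P(the car behind door 2 | the host opened door 1) = (2/7) / (3/7) = 2/3.

2/3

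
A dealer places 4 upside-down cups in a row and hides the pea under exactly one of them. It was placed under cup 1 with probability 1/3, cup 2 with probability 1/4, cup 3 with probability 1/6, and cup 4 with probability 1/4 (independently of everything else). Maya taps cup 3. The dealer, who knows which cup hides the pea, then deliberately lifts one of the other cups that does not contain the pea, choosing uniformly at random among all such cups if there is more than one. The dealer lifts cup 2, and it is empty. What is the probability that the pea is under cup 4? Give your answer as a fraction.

9/25

Consider each possible location of the pea in turn.
If it is under cup 1 (prior 1/3): the dealer has 2 equally likely choices, so probability 1/2; weight (1/3)·(1/2) = 1/6.
If it is under cup 2 (prior 1/4): the dealer opened cup 2, so this case is ruled out; weight (1/4)·0 = 0.
If it is under cup 3 (prior 1/6): the dealer has 3 equally likely choices, so probability 1/3; weight (1/6)·(1/3) = 1/18.
If it is under cup 4 (prior 1/4): the dealer has 2 equally likely choices, so probability 1/2; weight (1/4)·(1/2) = 1/8.
The weights sum to 25/72.
So P(the pea under cup 4 | the dealer opened cup 2) = (1/8) / (25/72) = 9/25.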